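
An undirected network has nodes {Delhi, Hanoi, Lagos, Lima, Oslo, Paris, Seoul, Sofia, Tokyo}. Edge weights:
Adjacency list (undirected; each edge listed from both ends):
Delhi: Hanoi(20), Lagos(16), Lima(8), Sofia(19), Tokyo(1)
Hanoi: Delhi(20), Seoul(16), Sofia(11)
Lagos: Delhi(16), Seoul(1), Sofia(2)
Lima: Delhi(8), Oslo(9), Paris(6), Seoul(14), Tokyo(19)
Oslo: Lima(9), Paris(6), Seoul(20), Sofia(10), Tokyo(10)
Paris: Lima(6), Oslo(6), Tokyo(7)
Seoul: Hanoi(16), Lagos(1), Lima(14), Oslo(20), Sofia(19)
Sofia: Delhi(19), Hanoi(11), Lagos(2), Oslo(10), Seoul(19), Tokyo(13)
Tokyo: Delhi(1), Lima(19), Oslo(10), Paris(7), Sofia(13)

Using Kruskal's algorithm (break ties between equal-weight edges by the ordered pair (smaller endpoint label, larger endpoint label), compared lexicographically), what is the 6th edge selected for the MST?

Paris-Tokyo

Sort edges by weight, then run Kruskal:
Delhi–Tokyo (1): add — endpoints in different components.
Lagos–Seoul (1): add — endpoints in different components.
Lagos–Sofia (2): add — endpoints in different components.
Lima–Paris (6): add — endpoints in different components.
Oslo–Paris (6): add — endpoints in different components.
Paris–Tokyo (7): add — endpoints in different components.
Delhi–Lima (8): skip — Lima and Delhi already connected.
Lima–Oslo (9): skip — Lima and Oslo already connected.
Oslo–Sofia (10): add — endpoints in different components.
Oslo–Tokyo (10): skip — Oslo and Tokyo already connected.
Hanoi–Sofia (11): add — endpoints in different components.
The 6th edge added is Paris–Tokyo.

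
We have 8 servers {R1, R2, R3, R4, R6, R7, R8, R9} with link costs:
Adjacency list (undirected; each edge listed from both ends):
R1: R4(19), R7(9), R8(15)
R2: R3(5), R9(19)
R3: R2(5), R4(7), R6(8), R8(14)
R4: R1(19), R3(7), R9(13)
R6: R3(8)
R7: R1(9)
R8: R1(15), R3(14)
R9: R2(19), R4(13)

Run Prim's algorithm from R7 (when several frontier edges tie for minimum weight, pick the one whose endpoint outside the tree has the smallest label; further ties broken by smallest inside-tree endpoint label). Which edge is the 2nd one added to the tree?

Prim's algorithm from R7:
Step 1: cheapest edge leaving the tree is R1-R7 (9); add R1.
Step 2: cheapest edge leaving the tree is R1-R8 (15); add R8.
Step 3: cheapest edge leaving the tree is R3-R8 (14); add R3.
Step 4: cheapest edge leaving the tree is R2-R3 (5); add R2.
Step 5: cheapest edge leaving the tree is R3-R4 (7); add R4.
Step 6: cheapest edge leaving the tree is R3-R6 (8); add R6.
Step 7: cheapest edge leaving the tree is R4-R9 (13); add R9.
The 2nd edge added is R1-R8.

R1-R8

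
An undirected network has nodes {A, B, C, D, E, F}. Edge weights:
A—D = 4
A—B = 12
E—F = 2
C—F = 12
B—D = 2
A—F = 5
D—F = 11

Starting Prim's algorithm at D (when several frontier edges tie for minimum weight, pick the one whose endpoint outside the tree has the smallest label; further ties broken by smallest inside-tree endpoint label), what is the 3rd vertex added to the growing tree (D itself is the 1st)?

A

Prim, starting at D.
Step 1: cheapest edge leaving the tree is B—D (2); add B.
Step 2: cheapest edge leaving the tree is A—D (4); add A.
Step 3: cheapest edge leaving the tree is A—F (5); add F.
Step 4: cheapest edge leaving the tree is E—F (2); add E.
Step 5: cheapest edge leaving the tree is C—F (12); add C.
Vertex order: D, B, A, F, E, C. The 3rd vertex is A.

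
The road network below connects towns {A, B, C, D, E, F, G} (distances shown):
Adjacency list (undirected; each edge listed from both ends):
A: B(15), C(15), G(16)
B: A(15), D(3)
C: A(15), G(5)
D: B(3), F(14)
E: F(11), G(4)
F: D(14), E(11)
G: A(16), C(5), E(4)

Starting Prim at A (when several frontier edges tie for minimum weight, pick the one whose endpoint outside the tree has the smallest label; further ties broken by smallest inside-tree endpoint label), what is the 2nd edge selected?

Prim, starting at A.
Step 1: frontier [A—B 15, A—C 15, A—G 16] → take A—B (15); add B.
Step 2: frontier [A—C 15, A—G 16, B—D 3] → take B—D (3); add D.
Step 3: frontier [A—C 15, A—G 16, D—F 14] → take D—F (14); add F.
Step 4: frontier [A—C 15, A—G 16, E—F 11] → take E—F (11); add E.
Step 5: frontier [A—C 15, A—G 16, E—G 4] → take E—G (4); add G.
Step 6: frontier [A—C 15, C—G 5] → take C—G (5); add C.
The 2nd edge added is B—D.

B-D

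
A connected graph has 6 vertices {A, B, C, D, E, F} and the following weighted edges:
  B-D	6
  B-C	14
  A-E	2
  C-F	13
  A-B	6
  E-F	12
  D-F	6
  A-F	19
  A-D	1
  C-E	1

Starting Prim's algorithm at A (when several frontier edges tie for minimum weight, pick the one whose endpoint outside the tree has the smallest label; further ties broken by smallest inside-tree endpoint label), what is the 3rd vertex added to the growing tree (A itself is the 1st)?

E

Grow the tree from A using Prim:
Step 1: cheapest edge leaving the tree is A-D (1); add D.
Step 2: cheapest edge leaving the tree is A-E (2); add E.
Step 3: cheapest edge leaving the tree is C-E (1); add C.
Step 4: cheapest edge leaving the tree is A-B (6); add B.
Step 5: cheapest edge leaving the tree is D-F (6); add F.
Vertex order: A, D, E, C, B, F. The 3rd vertex is E.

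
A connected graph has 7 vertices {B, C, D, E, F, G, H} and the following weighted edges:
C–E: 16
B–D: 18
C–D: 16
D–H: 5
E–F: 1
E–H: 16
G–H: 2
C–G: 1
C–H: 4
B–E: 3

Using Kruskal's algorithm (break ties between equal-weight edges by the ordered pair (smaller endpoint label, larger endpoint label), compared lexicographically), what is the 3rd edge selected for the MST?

Kruskal: consider edges lightest-first.
C–G (1): add. Components now {B} {C,G} {D} {E} {F} {H}
E–F (1): add. Components now {B} {C,G} {D} {E,F} {H}
G–H (2): add. Components now {B} {C,G,H} {D} {E,F}
B–E (3): add. Components now {B,E,F} {C,G,H} {D}
C–H (4): skip — C and H already connected.
D–H (5): add. Components now {B,E,F} {C,D,G,H}
C–D (16): skip — C and D already connected.
C–E (16): add. Components now {B,C,D,E,F,G,H}
The 3rd edge added is G–H.

G-H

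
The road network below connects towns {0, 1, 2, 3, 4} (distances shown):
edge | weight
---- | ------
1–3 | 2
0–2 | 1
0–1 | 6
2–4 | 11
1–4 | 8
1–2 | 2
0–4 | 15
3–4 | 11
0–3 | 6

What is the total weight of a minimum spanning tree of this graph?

13

Kruskal: consider edges lightest-first.
0–2 (1): add — endpoints in different components.
1–2 (2): add — endpoints in different components.
1–3 (2): add — endpoints in different components.
0–1 (6): skip — 0 and 1 already connected.
0–3 (6): skip — 0 and 3 already connected.
1–4 (8): add — endpoints in different components.
MST edges: 0–2, 1–2, 1–3, 1–4; total weight 1+2+2+8 = 13.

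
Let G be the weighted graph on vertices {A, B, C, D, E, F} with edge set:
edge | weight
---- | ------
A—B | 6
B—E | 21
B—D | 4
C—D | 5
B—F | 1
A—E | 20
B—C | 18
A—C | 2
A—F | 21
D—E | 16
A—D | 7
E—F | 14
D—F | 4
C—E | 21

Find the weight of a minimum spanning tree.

Prim's algorithm from C:
Step 1: cheapest edge leaving the tree is A—C (2); add A.
Step 2: cheapest edge leaving the tree is C—D (5); add D.
Step 3: cheapest edge leaving the tree is B—D (4); add B.
Step 4: cheapest edge leaving the tree is B—F (1); add F.
Step 5: cheapest edge leaving the tree is E—F (14); add E.
MST edges: A—C, C—D, B—D, B—F, E—F; total weight 2+5+4+1+14 = 26.

26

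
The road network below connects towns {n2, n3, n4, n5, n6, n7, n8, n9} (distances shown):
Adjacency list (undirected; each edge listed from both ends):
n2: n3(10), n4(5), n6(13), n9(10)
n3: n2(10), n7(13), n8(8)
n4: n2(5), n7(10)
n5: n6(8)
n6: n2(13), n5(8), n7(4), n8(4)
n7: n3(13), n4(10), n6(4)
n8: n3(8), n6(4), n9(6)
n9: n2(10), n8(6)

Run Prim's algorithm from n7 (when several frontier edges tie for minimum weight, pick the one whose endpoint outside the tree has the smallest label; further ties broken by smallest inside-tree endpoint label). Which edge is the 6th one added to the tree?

Grow the tree from n7 using Prim:
Step 1: frontier [n6–n7 4, n4–n7 10, n3–n7 13] → take n6–n7 (4); add n6.
Step 2: frontier [n6–n8 4, n5–n6 8, n2–n6 13, n4–n7 10, n3–n7 13] → take n6–n8 (4); add n8.
Step 3: frontier [n5–n6 8, n2–n6 13, n4–n7 10, n3–n7 13, n8–n9 6, n3–n8 8] → take n8–n9 (6); add n9.
Step 4: frontier [n5–n6 8, n2–n6 13, n4–n7 10, n3–n7 13, n3–n8 8, n2–n9 10] → take n3–n8 (8); add n3.
Step 5: frontier [n2–n3 10, n5–n6 8, n2–n6 13, n4–n7 10, n2–n9 10] → take n5–n6 (8); add n5.
Step 6: frontier [n2–n3 10, n2–n6 13, n4–n7 10, n2–n9 10] → take n2–n3 (10); add n2.
Step 7: frontier [n2–n4 5, n4–n7 10] → take n2–n4 (5); add n4.
The 6th edge added is n2–n3.

n2-n3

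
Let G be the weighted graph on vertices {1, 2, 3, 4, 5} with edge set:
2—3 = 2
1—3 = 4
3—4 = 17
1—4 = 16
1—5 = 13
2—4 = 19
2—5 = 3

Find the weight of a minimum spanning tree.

Sort edges by weight, then run Kruskal:
2—3 (2): add — endpoints in different components.
2—5 (3): add — endpoints in different components.
1—3 (4): add — endpoints in different components.
1—5 (13): skip — 1 and 5 already connected.
1—4 (16): add — endpoints in different components.
MST edges: 2—3, 2—5, 1—3, 1—4; total weight 2+3+4+16 = 25.

25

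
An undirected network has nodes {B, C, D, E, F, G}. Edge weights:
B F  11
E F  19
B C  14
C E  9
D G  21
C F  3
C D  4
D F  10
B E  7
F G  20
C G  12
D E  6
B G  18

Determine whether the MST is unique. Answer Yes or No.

Yes

Kruskal's algorithm — process edges by increasing weight (ties by edge label):
C F (3): add. Components now {B} {C,F} {D} {E} {G}
C D (4): add. Components now {B} {C,D,F} {E} {G}
D E (6): add. Components now {B} {C,D,E,F} {G}
B E (7): add. Components now {B,C,D,E,F} {G}
C E (9): skip — C and E already connected.
D F (10): skip — D and F already connected.
B F (11): skip — B and F already connected.
C G (12): add. Components now {B,C,D,E,F,G}
Every non-tree edge has weight strictly greater than the heaviest edge on the tree path between its endpoints, so the MST is unique.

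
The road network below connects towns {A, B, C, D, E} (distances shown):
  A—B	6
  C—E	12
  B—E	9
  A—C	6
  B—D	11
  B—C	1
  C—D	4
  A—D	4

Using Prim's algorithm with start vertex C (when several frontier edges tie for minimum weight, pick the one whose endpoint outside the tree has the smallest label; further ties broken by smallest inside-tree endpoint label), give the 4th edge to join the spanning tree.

Grow the tree from C using Prim:
Step 1: frontier [B—C 1, C—D 4, A—C 6, C—E 12] → take B—C (1); add B.
Step 2: frontier [A—B 6, B—E 9, B—D 11, C—D 4, A—C 6, C—E 12] → take C—D (4); add D.
Step 3: frontier [A—B 6, B—E 9, A—C 6, C—E 12, A—D 4] → take A—D (4); add A.
Step 4: frontier [B—E 9, C—E 12] → take B—E (9); add E.
The 4th edge added is B—E.

B-E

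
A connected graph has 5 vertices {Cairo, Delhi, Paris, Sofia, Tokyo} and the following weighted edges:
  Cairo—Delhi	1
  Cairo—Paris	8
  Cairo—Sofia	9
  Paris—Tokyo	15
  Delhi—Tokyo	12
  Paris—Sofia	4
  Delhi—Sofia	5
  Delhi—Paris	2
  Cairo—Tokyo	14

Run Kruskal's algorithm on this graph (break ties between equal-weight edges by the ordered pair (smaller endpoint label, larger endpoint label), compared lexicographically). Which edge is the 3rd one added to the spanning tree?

Paris-Sofia

Kruskal's algorithm — process edges by increasing weight (ties by edge label):
Cairo—Delhi (1): add — endpoints in different components.
Delhi—Paris (2): add — endpoints in different components.
Paris—Sofia (4): add — endpoints in different components.
Delhi—Sofia (5): skip — Delhi and Sofia already connected.
Cairo—Paris (8): skip — Cairo and Paris already connected.
Cairo—Sofia (9): skip — Cairo and Sofia already connected.
Delhi—Tokyo (12): add — endpoints in different components.
The 3rd edge added is Paris—Sofia.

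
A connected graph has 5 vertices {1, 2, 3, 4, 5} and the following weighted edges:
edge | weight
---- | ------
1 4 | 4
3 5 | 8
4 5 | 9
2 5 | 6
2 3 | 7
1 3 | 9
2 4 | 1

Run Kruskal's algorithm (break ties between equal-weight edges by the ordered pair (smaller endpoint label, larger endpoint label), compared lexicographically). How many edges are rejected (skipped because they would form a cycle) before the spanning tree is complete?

Kruskal: consider edges lightest-first.
2 4 (1): add — endpoints in different components.
1 4 (4): add — endpoints in different components.
2 5 (6): add — endpoints in different components.
2 3 (7): add — endpoints in different components.
Edges rejected before the tree was complete: 0.

0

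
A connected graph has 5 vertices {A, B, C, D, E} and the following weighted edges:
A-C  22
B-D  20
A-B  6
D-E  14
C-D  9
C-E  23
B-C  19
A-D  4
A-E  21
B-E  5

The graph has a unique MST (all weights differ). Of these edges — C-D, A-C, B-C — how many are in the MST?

1

Kruskal: consider edges lightest-first.
A-D (4): add — endpoints in different components.
B-E (5): add — endpoints in different components.
A-B (6): add — endpoints in different components.
C-D (9): add — endpoints in different components.
MST edge set: {A-D, B-E, A-B, C-D}.
Of the listed edges, {C-D} are in the MST → 1.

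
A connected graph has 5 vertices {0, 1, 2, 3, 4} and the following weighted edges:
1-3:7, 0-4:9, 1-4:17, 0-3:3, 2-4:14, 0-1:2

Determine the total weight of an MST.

28

Kruskal: consider edges lightest-first.
0-1 (2): add. Components now {0,1} {2} {3} {4}
0-3 (3): add. Components now {0,1,3} {2} {4}
1-3 (7): skip — 1 and 3 already connected.
0-4 (9): add. Components now {0,1,3,4} {2}
2-4 (14): add. Components now {0,1,2,3,4}
MST edges: 0-1, 0-3, 0-4, 2-4; total weight 2+3+9+14 = 28.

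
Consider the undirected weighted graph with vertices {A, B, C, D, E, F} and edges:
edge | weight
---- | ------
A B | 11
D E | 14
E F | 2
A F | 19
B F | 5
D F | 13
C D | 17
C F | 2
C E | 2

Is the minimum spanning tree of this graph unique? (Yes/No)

No

Sort edges by weight, then run Kruskal:
C E (2): add. Components now {A} {B} {C,E} {D} {F}
C F (2): add. Components now {A} {B} {C,E,F} {D}
E F (2): skip — E and F already connected.
B F (5): add. Components now {A} {B,C,E,F} {D}
A B (11): add. Components now {A,B,C,E,F} {D}
D F (13): add. Components now {A,B,C,D,E,F}
Non-tree edge E F has weight 2, equal to the heaviest edge on its tree cycle — swapping gives another MST of the same weight. Not unique.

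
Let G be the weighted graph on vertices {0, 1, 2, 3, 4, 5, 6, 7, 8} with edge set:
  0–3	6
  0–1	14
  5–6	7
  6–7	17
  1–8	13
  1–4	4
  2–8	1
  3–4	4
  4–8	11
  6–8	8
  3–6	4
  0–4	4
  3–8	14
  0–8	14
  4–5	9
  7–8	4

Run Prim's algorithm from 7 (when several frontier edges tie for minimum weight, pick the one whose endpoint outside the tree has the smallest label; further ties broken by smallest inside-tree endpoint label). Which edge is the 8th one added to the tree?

5-6

Prim's algorithm from 7:
Step 1: cheapest edge leaving the tree is 7–8 (4); add 8.
Step 2: cheapest edge leaving the tree is 2–8 (1); add 2.
Step 3: cheapest edge leaving the tree is 6–8 (8); add 6.
Step 4: cheapest edge leaving the tree is 3–6 (4); add 3.
Step 5: cheapest edge leaving the tree is 3–4 (4); add 4.
Step 6: cheapest edge leaving the tree is 0–4 (4); add 0.
Step 7: cheapest edge leaving the tree is 1–4 (4); add 1.
Step 8: cheapest edge leaving the tree is 5–6 (7); add 5.
The 8th edge added is 5–6.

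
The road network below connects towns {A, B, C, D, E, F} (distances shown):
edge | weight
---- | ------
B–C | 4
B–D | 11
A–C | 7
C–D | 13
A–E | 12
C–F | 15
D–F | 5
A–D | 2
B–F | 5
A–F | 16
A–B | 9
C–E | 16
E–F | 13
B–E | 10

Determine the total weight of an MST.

26

Kruskal's algorithm — process edges by increasing weight (ties by edge label):
A–D (2): add — endpoints in different components.
B–C (4): add — endpoints in different components.
B–F (5): add — endpoints in different components.
D–F (5): add — endpoints in different components.
A–C (7): skip — A and C already connected.
A–B (9): skip — A and B already connected.
B–E (10): add — endpoints in different components.
MST edges: A–D, B–C, B–F, D–F, B–E; total weight 2+4+5+5+10 = 26.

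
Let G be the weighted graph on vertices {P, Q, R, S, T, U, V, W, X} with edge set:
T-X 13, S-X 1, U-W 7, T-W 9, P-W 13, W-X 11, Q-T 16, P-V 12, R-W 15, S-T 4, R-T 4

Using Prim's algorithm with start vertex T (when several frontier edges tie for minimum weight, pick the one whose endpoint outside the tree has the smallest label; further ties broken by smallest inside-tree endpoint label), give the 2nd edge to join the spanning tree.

S-T

Prim's algorithm from T:
Step 1: cheapest edge leaving the tree is R-T (4); add R.
Step 2: cheapest edge leaving the tree is S-T (4); add S.
Step 3: cheapest edge leaving the tree is S-X (1); add X.
Step 4: cheapest edge leaving the tree is T-W (9); add W.
Step 5: cheapest edge leaving the tree is U-W (7); add U.
Step 6: cheapest edge leaving the tree is P-W (13); add P.
Step 7: cheapest edge leaving the tree is P-V (12); add V.
Step 8: cheapest edge leaving the tree is Q-T (16); add Q.
The 2nd edge added is S-T.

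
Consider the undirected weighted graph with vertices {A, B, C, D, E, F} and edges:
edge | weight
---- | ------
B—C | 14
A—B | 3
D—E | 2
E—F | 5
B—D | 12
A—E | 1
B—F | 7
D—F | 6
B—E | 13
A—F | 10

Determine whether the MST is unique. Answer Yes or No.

Yes

Kruskal: consider edges lightest-first.
A—E (1): add — endpoints in different components.
D—E (2): add — endpoints in different components.
A—B (3): add — endpoints in different components.
E—F (5): add — endpoints in different components.
D—F (6): skip — D and F already connected.
B—F (7): skip — B and F already connected.
A—F (10): skip — A and F already connected.
B—D (12): skip — B and D already connected.
B—E (13): skip — B and E already connected.
B—C (14): add — endpoints in different components.
Every non-tree edge has weight strictly greater than the heaviest edge on the tree path between its endpoints, so the MST is unique.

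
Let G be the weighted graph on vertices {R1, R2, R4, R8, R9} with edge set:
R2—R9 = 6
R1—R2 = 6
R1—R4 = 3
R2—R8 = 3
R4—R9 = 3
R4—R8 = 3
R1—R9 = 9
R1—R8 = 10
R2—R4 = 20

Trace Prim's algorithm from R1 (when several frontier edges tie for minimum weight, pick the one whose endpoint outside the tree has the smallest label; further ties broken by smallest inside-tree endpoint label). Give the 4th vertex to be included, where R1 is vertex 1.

R2

Prim's algorithm from R1:
Step 1: cheapest edge leaving the tree is R1—R4 (3); add R4.
Step 2: cheapest edge leaving the tree is R4—R8 (3); add R8.
Step 3: cheapest edge leaving the tree is R2—R8 (3); add R2.
Step 4: cheapest edge leaving the tree is R4—R9 (3); add R9.
Vertex order: R1, R4, R8, R2, R9. The 4th vertex is R2.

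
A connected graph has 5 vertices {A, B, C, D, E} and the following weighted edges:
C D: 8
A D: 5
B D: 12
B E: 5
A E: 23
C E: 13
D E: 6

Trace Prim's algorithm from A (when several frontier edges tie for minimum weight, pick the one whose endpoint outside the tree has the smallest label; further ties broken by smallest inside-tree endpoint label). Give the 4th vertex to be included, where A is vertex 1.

Prim, starting at A.
Step 1: cheapest edge leaving the tree is A D (5); add D.
Step 2: cheapest edge leaving the tree is D E (6); add E.
Step 3: cheapest edge leaving the tree is B E (5); add B.
Step 4: cheapest edge leaving the tree is C D (8); add C.
Vertex order: A, D, E, B, C. The 4th vertex is B.

B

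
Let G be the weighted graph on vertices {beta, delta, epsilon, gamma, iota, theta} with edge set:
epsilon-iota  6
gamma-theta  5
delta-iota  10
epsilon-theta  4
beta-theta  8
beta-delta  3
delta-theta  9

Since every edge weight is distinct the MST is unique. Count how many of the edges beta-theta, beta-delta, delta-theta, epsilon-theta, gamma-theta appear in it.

Kruskal: consider edges lightest-first.
beta-delta (3): add. Components now {epsilon} {iota} {theta} {gamma} {beta,delta}
epsilon-theta (4): add. Components now {epsilon,theta} {iota} {gamma} {beta,delta}
gamma-theta (5): add. Components now {epsilon,gamma,theta} {iota} {beta,delta}
epsilon-iota (6): add. Components now {epsilon,gamma,iota,theta} {beta,delta}
beta-theta (8): add. Components now {beta,delta,epsilon,gamma,iota,theta}
MST edge set: {beta-delta, epsilon-theta, gamma-theta, epsilon-iota, beta-theta}.
Of the listed edges, {beta-theta, beta-delta, epsilon-theta, gamma-theta} are in the MST → 4.

4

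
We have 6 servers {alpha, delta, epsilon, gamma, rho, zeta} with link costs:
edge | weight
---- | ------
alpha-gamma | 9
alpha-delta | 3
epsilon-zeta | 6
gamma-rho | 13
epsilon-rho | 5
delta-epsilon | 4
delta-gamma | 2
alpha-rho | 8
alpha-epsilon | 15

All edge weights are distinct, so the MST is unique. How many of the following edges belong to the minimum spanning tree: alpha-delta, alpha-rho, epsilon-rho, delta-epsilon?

3

Kruskal's algorithm — process edges by increasing weight (ties by edge label):
delta-gamma (2): add — endpoints in different components.
alpha-delta (3): add — endpoints in different components.
delta-epsilon (4): add — endpoints in different components.
epsilon-rho (5): add — endpoints in different components.
epsilon-zeta (6): add — endpoints in different components.
MST edge set: {delta-gamma, alpha-delta, delta-epsilon, epsilon-rho, epsilon-zeta}.
Of the listed edges, {alpha-delta, epsilon-rho, delta-epsilon} are in the MST → 3.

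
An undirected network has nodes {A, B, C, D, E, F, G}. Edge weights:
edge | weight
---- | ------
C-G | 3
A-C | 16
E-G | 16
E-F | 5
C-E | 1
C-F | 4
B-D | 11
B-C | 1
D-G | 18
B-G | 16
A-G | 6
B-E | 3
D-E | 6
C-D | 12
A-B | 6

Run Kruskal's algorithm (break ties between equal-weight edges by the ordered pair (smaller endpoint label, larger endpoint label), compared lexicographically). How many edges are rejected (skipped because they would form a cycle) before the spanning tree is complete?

Sort edges by weight, then run Kruskal:
B-C (1): add. Components now {A} {B,C} {D} {E} {F} {G}
C-E (1): add. Components now {A} {B,C,E} {D} {F} {G}
B-E (3): skip — B and E already connected.
C-G (3): add. Components now {A} {B,C,E,G} {D} {F}
C-F (4): add. Components now {A} {B,C,E,F,G} {D}
E-F (5): skip — E and F already connected.
A-B (6): add. Components now {A,B,C,E,F,G} {D}
A-G (6): skip — A and G already connected.
D-E (6): add. Components now {A,B,C,D,E,F,G}
Edges rejected before the tree was complete: 3.

3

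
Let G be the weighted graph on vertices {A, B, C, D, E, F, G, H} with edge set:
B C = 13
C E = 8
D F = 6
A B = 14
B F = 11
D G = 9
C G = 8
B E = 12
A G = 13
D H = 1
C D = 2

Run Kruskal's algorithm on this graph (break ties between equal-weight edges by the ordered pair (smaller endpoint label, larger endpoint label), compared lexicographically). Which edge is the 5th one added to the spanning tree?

C-G

Kruskal's algorithm — process edges by increasing weight (ties by edge label):
D H (1): add — endpoints in different components.
C D (2): add — endpoints in different components.
D F (6): add — endpoints in different components.
C E (8): add — endpoints in different components.
C G (8): add — endpoints in different components.
D G (9): skip — D and G already connected.
B F (11): add — endpoints in different components.
B E (12): skip — B and E already connected.
A G (13): add — endpoints in different components.
The 5th edge added is C G.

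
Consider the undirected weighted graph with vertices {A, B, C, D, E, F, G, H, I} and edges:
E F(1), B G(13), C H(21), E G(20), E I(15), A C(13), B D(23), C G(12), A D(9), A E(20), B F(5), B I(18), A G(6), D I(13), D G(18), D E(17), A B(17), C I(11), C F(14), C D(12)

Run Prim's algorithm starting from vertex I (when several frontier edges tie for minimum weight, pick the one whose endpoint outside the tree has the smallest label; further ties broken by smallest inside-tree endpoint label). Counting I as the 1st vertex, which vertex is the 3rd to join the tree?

Prim, starting at I.
Step 1: cheapest edge leaving the tree is C I (11); add C.
Step 2: cheapest edge leaving the tree is C D (12); add D.
Step 3: cheapest edge leaving the tree is A D (9); add A.
Step 4: cheapest edge leaving the tree is A G (6); add G.
Step 5: cheapest edge leaving the tree is B G (13); add B.
Step 6: cheapest edge leaving the tree is B F (5); add F.
Step 7: cheapest edge leaving the tree is E F (1); add E.
Step 8: cheapest edge leaving the tree is C H (21); add H.
Vertex order: I, C, D, A, G, B, F, E, H. The 3rd vertex is D.

D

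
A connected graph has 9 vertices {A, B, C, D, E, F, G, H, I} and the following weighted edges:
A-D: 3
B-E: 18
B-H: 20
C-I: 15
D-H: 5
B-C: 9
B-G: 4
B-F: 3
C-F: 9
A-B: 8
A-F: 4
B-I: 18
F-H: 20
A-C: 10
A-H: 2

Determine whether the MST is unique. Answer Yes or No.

Kruskal: consider edges lightest-first.
A-H (2): add — endpoints in different components.
A-D (3): add — endpoints in different components.
B-F (3): add — endpoints in different components.
A-F (4): add — endpoints in different components.
B-G (4): add — endpoints in different components.
D-H (5): skip — D and H already connected.
A-B (8): skip — A and B already connected.
B-C (9): add — endpoints in different components.
C-F (9): skip — C and F already connected.
A-C (10): skip — A and C already connected.
C-I (15): add — endpoints in different components.
B-E (18): add — endpoints in different components.
Non-tree edge C-F has weight 9, equal to the heaviest edge on its tree cycle — swapping gives another MST of the same weight. Not unique.

No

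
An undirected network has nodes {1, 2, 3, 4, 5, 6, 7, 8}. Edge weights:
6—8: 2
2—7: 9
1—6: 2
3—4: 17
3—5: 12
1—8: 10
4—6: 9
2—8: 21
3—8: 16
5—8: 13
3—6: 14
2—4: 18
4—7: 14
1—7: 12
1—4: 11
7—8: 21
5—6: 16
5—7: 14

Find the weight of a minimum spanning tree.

Prim's algorithm from 2:
Step 1: cheapest edge leaving the tree is 2—7 (9); add 7.
Step 2: cheapest edge leaving the tree is 1—7 (12); add 1.
Step 3: cheapest edge leaving the tree is 1—6 (2); add 6.
Step 4: cheapest edge leaving the tree is 6—8 (2); add 8.
Step 5: cheapest edge leaving the tree is 4—6 (9); add 4.
Step 6: cheapest edge leaving the tree is 5—8 (13); add 5.
Step 7: cheapest edge leaving the tree is 3—5 (12); add 3.
MST edges: 2—7, 1—7, 1—6, 6—8, 4—6, 5—8, 3—5; total weight 9+12+2+2+9+13+12 = 59.

59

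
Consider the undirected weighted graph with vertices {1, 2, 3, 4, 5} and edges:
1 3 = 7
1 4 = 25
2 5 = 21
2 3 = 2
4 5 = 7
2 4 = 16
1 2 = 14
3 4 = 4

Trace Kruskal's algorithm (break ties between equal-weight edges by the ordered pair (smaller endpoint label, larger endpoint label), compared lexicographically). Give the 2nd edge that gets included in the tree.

Kruskal's algorithm — process edges by increasing weight (ties by edge label):
2 3 (2): add — endpoints in different components.
3 4 (4): add — endpoints in different components.
1 3 (7): add — endpoints in different components.
4 5 (7): add — endpoints in different components.
The 2nd edge added is 3 4.

3-4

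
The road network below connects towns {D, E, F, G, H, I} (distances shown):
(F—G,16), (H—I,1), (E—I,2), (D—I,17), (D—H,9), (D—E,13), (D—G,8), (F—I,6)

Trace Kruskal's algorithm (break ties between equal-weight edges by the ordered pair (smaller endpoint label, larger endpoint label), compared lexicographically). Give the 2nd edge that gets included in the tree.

Kruskal: consider edges lightest-first.
H—I (1): add. Components now {D} {E} {F} {G} {H,I}
E—I (2): add. Components now {D} {E,H,I} {F} {G}
F—I (6): add. Components now {D} {E,F,H,I} {G}
D—G (8): add. Components now {D,G} {E,F,H,I}
D—H (9): add. Components now {D,E,F,G,H,I}
The 2nd edge added is E—I.

E-I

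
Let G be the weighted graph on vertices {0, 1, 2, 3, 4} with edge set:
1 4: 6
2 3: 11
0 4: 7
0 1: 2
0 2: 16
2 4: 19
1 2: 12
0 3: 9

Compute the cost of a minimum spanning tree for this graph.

28

Kruskal's algorithm — process edges by increasing weight (ties by edge label):
0 1 (2): add. Components now {0,1} {2} {3} {4}
1 4 (6): add. Components now {0,1,4} {2} {3}
0 4 (7): skip — 0 and 4 already connected.
0 3 (9): add. Components now {0,1,3,4} {2}
2 3 (11): add. Components now {0,1,2,3,4}
MST edges: 0 1, 1 4, 0 3, 2 3; total weight 2+6+9+11 = 28.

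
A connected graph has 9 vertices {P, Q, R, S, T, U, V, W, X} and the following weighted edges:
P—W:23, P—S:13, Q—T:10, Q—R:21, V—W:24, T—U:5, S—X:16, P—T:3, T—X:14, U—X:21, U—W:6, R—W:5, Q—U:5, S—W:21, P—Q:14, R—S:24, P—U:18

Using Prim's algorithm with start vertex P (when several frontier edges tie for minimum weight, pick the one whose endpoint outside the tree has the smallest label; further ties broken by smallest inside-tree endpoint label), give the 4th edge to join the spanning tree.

U-W

Prim's algorithm from P:
Step 1: cheapest edge leaving the tree is P—T (3); add T.
Step 2: cheapest edge leaving the tree is T—U (5); add U.
Step 3: cheapest edge leaving the tree is Q—U (5); add Q.
Step 4: cheapest edge leaving the tree is U—W (6); add W.
Step 5: cheapest edge leaving the tree is R—W (5); add R.
Step 6: cheapest edge leaving the tree is P—S (13); add S.
Step 7: cheapest edge leaving the tree is T—X (14); add X.
Step 8: cheapest edge leaving the tree is V—W (24); add V.
The 4th edge added is U—W.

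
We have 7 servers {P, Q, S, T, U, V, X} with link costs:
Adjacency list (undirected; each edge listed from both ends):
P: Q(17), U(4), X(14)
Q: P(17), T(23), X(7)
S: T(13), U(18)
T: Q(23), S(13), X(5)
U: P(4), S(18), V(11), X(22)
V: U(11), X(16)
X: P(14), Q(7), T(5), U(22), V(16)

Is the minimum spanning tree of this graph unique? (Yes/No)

Yes

Kruskal: consider edges lightest-first.
P–U (4): add — endpoints in different components.
T–X (5): add — endpoints in different components.
Q–X (7): add — endpoints in different components.
U–V (11): add — endpoints in different components.
S–T (13): add — endpoints in different components.
P–X (14): add — endpoints in different components.
Every non-tree edge has weight strictly greater than the heaviest edge on the tree path between its endpoints, so the MST is unique.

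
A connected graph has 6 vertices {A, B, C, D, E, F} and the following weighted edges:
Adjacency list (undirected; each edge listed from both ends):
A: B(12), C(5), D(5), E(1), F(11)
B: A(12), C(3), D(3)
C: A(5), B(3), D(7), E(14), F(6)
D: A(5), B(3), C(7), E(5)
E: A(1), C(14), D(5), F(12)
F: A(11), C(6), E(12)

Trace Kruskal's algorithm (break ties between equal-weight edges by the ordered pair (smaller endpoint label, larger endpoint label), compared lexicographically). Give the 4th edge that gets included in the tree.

A-C

Kruskal: consider edges lightest-first.
A E (1): add. Components now {A,E} {B} {C} {D} {F}
B C (3): add. Components now {A,E} {B,C} {D} {F}
B D (3): add. Components now {A,E} {B,C,D} {F}
A C (5): add. Components now {A,B,C,D,E} {F}
A D (5): skip — A and D already connected.
D E (5): skip — D and E already connected.
C F (6): add. Components now {A,B,C,D,E,F}
The 4th edge added is A C.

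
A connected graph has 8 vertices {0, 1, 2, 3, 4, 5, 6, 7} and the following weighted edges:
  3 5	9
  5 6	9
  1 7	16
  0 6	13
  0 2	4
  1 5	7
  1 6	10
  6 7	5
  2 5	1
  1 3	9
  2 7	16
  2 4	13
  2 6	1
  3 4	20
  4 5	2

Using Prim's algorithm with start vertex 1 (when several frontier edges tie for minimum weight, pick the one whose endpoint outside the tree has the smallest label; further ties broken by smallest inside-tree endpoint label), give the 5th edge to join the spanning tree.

Prim, starting at 1.
Step 1: cheapest edge leaving the tree is 1 5 (7); add 5.
Step 2: cheapest edge leaving the tree is 2 5 (1); add 2.
Step 3: cheapest edge leaving the tree is 2 6 (1); add 6.
Step 4: cheapest edge leaving the tree is 4 5 (2); add 4.
Step 5: cheapest edge leaving the tree is 0 2 (4); add 0.
Step 6: cheapest edge leaving the tree is 6 7 (5); add 7.
Step 7: cheapest edge leaving the tree is 1 3 (9); add 3.
The 5th edge added is 0 2.

0-2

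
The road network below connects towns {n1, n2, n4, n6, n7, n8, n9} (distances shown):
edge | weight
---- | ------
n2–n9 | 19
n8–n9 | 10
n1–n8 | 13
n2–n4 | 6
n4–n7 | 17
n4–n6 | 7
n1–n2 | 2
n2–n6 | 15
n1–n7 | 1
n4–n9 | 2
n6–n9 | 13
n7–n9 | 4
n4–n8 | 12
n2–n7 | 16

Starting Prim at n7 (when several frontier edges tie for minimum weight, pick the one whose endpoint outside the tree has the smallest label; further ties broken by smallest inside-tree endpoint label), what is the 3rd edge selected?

Prim, starting at n7.
Step 1: cheapest edge leaving the tree is n1–n7 (1); add n1.
Step 2: cheapest edge leaving the tree is n1–n2 (2); add n2.
Step 3: cheapest edge leaving the tree is n7–n9 (4); add n9.
Step 4: cheapest edge leaving the tree is n4–n9 (2); add n4.
Step 5: cheapest edge leaving the tree is n4–n6 (7); add n6.
Step 6: cheapest edge leaving the tree is n8–n9 (10); add n8.
The 3rd edge added is n7–n9.

n7-n9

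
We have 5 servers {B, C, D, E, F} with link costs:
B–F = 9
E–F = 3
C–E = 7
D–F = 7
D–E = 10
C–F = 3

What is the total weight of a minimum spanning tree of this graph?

22

Kruskal's algorithm — process edges by increasing weight (ties by edge label):
C–F (3): add — endpoints in different components.
E–F (3): add — endpoints in different components.
C–E (7): skip — C and E already connected.
D–F (7): add — endpoints in different components.
B–F (9): add — endpoints in different components.
MST edges: C–F, E–F, D–F, B–F; total weight 3+3+7+9 = 22.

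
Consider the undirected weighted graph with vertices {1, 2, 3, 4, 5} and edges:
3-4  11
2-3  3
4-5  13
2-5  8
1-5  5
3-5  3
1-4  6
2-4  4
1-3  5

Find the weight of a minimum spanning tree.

15

Kruskal's algorithm — process edges by increasing weight (ties by edge label):
2-3 (3): add. Components now {1} {2,3} {4} {5}
3-5 (3): add. Components now {1} {2,3,5} {4}
2-4 (4): add. Components now {1} {2,3,4,5}
1-3 (5): add. Components now {1,2,3,4,5}
MST edges: 2-3, 3-5, 2-4, 1-3; total weight 3+3+4+5 = 15.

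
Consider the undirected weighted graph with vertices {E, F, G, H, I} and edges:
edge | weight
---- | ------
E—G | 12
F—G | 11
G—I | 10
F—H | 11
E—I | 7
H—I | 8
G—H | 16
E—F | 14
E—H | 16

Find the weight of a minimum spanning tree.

Prim, starting at F.
Step 1: cheapest edge leaving the tree is F—G (11); add G.
Step 2: cheapest edge leaving the tree is G—I (10); add I.
Step 3: cheapest edge leaving the tree is E—I (7); add E.
Step 4: cheapest edge leaving the tree is H—I (8); add H.
MST edges: F—G, G—I, E—I, H—I; total weight 11+10+7+8 = 36.

36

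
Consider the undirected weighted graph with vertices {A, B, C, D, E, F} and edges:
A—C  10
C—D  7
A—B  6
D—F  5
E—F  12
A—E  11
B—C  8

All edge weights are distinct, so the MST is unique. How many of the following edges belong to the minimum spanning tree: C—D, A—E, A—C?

2

Kruskal: consider edges lightest-first.
D—F (5): add. Components now {A} {B} {C} {D,F} {E}
A—B (6): add. Components now {A,B} {C} {D,F} {E}
C—D (7): add. Components now {A,B} {C,D,F} {E}
B—C (8): add. Components now {A,B,C,D,F} {E}
A—C (10): skip — A and C already connected.
A—E (11): add. Components now {A,B,C,D,E,F}
MST edge set: {D—F, A—B, C—D, B—C, A—E}.
Of the listed edges, {C—D, A—E} are in the MST → 2.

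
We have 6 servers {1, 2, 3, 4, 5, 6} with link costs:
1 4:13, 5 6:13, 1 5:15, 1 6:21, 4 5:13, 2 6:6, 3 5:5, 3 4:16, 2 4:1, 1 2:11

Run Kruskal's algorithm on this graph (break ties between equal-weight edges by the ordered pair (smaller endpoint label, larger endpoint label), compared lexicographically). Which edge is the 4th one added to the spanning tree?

Kruskal: consider edges lightest-first.
2 4 (1): add. Components now {1} {2,4} {3} {5} {6}
3 5 (5): add. Components now {1} {2,4} {3,5} {6}
2 6 (6): add. Components now {1} {2,4,6} {3,5}
1 2 (11): add. Components now {1,2,4,6} {3,5}
1 4 (13): skip — 1 and 4 already connected.
4 5 (13): add. Components now {1,2,3,4,5,6}
The 4th edge added is 1 2.

1-2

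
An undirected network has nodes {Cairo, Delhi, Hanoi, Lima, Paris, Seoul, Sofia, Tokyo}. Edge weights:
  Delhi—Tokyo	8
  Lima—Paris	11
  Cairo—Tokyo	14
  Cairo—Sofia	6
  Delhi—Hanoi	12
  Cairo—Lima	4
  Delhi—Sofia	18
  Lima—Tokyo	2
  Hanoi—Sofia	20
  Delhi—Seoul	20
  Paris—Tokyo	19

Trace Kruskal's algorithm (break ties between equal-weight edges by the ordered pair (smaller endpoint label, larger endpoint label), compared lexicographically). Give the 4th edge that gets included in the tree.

Delhi-Tokyo

Kruskal's algorithm — process edges by increasing weight (ties by edge label):
Lima—Tokyo (2): add — endpoints in different components.
Cairo—Lima (4): add — endpoints in different components.
Cairo—Sofia (6): add — endpoints in different components.
Delhi—Tokyo (8): add — endpoints in different components.
Lima—Paris (11): add — endpoints in different components.
Delhi—Hanoi (12): add — endpoints in different components.
Cairo—Tokyo (14): skip — Tokyo and Cairo already connected.
Delhi—Sofia (18): skip — Delhi and Sofia already connected.
Paris—Tokyo (19): skip — Paris and Tokyo already connected.
Delhi—Seoul (20): add — endpoints in different components.
The 4th edge added is Delhi—Tokyo.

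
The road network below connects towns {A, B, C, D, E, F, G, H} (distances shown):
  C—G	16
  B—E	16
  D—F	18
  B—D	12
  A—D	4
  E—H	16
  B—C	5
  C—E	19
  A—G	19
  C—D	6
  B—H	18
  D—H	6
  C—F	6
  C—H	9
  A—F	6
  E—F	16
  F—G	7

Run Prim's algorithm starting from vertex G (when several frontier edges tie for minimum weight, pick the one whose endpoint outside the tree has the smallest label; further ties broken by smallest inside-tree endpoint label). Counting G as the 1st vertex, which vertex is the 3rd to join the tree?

Prim's algorithm from G:
Step 1: cheapest edge leaving the tree is F—G (7); add F.
Step 2: cheapest edge leaving the tree is A—F (6); add A.
Step 3: cheapest edge leaving the tree is A—D (4); add D.
Step 4: cheapest edge leaving the tree is C—D (6); add C.
Step 5: cheapest edge leaving the tree is B—C (5); add B.
Step 6: cheapest edge leaving the tree is D—H (6); add H.
Step 7: cheapest edge leaving the tree is B—E (16); add E.
Vertex order: G, F, A, D, C, B, H, E. The 3rd vertex is A.

A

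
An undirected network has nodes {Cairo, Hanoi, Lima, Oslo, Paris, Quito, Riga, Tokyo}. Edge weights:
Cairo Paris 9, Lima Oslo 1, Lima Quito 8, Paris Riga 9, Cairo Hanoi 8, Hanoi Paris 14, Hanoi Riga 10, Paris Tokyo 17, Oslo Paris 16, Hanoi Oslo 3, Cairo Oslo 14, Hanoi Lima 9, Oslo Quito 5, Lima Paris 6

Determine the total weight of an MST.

49

Grow the tree from Oslo using Prim:
Step 1: frontier [Lima Oslo 1, Hanoi Oslo 3, Oslo Quito 5, Cairo Oslo 14, Oslo Paris 16] → take Lima Oslo (1); add Lima.
Step 2: frontier [Lima Paris 6, Lima Quito 8, Hanoi Lima 9, Hanoi Oslo 3, Oslo Quito 5, Cairo Oslo 14, Oslo Paris 16] → take Hanoi Oslo (3); add Hanoi.
Step 3: frontier [Cairo Hanoi 8, Hanoi Riga 10, Hanoi Paris 14, Lima Paris 6, Lima Quito 8, Oslo Quito 5, Cairo Oslo 14, Oslo Paris 16] → take Oslo Quito (5); add Quito.
Step 4: frontier [Cairo Hanoi 8, Hanoi Riga 10, Hanoi Paris 14, Lima Paris 6, Cairo Oslo 14, Oslo Paris 16] → take Lima Paris (6); add Paris.
Step 5: frontier [Cairo Hanoi 8, Hanoi Riga 10, Cairo Oslo 14, Cairo Paris 9, Paris Riga 9, Paris Tokyo 17] → take Cairo Hanoi (8); add Cairo.
Step 6: frontier [Hanoi Riga 10, Paris Riga 9, Paris Tokyo 17] → take Paris Riga (9); add Riga.
Step 7: frontier [Paris Tokyo 17] → take Paris Tokyo (17); add Tokyo.
MST edges: Lima Oslo, Hanoi Oslo, Oslo Quito, Lima Paris, Cairo Hanoi, Paris Riga, Paris Tokyo; total weight 1+3+5+6+8+9+17 = 49.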